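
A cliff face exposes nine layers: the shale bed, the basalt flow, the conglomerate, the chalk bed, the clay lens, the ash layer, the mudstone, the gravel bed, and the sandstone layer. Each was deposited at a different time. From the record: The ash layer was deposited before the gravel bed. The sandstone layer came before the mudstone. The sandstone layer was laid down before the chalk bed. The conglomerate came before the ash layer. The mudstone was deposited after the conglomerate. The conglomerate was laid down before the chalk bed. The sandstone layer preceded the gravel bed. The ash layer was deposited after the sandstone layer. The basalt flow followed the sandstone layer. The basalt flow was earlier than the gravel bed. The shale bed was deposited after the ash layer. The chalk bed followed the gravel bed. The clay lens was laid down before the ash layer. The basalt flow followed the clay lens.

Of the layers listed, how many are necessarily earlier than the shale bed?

Directly stated before the shale bed: the ash layer.
The clay lens reaches the shale bed via the clay lens → the ash layer → the shale bed.
The conglomerate reaches the shale bed via the conglomerate → the ash layer → the shale bed.
The sandstone layer reaches the shale bed via the sandstone layer → the ash layer → the shale bed.
No chain forces the chalk bed (or any of the others) ahead of the shale bed.
That's the ash layer, the clay lens, the conglomerate, and the sandstone layer — 4 in all.

4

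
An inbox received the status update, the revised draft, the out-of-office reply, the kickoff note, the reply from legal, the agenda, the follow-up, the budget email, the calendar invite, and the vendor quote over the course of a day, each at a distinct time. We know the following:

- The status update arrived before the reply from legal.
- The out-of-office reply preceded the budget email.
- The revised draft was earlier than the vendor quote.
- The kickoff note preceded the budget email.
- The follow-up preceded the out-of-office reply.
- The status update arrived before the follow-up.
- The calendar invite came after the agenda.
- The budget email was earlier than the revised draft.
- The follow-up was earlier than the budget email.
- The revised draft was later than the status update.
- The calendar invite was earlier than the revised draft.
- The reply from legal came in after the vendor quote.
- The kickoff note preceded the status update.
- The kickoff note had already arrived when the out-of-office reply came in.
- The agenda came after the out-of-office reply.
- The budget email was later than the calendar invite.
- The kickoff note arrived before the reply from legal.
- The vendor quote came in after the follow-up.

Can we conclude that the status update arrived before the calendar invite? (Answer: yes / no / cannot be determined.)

Chain the constraints: the status update → the follow-up → the out-of-office reply → the agenda → the calendar invite. Each link is directly stated, so the status update comes before the calendar invite.

yes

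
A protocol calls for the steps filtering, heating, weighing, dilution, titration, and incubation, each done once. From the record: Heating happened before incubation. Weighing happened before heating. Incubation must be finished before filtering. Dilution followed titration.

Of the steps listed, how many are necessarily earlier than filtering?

Directly stated before filtering: incubation.
Heating reaches filtering via heating → incubation → filtering.
Weighing reaches filtering via weighing → heating → incubation → filtering.
No chain forces dilution (or any of the others) ahead of filtering.
That's heating, incubation, and weighing — 3 in all.

3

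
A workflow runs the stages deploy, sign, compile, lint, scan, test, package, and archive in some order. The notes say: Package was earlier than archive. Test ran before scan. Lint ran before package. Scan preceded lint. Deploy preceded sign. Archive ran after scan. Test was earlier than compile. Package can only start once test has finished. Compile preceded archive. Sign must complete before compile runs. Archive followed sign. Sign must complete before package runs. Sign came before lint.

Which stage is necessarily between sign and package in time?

lint

Tracing the constraints gives sign → lint → package, so lint sits after sign and before package.
No other stage is forced both after sign and before package.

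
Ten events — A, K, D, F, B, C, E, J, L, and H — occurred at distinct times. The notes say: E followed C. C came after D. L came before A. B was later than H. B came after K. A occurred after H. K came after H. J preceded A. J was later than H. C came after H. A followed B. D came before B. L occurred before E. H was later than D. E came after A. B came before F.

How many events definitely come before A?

6

Directly stated before A: B, H, J, and L.
D reaches A via D → B → A.
K reaches A via K → B → A.
That's B, D, H, J, K, and L — 6 in all.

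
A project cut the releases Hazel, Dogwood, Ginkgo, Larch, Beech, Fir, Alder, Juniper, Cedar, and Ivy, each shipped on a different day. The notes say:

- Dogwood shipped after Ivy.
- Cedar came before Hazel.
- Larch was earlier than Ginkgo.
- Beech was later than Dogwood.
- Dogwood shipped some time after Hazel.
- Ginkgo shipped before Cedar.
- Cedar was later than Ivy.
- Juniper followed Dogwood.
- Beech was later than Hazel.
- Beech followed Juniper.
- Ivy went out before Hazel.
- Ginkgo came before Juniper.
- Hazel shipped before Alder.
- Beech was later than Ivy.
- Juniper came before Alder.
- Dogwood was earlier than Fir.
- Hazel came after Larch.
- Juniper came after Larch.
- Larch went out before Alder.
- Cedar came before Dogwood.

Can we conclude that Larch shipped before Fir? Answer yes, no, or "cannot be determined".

yes

Chain the constraints: Larch → Hazel → Dogwood → Fir. Each link is directly stated, so Larch comes before Fir.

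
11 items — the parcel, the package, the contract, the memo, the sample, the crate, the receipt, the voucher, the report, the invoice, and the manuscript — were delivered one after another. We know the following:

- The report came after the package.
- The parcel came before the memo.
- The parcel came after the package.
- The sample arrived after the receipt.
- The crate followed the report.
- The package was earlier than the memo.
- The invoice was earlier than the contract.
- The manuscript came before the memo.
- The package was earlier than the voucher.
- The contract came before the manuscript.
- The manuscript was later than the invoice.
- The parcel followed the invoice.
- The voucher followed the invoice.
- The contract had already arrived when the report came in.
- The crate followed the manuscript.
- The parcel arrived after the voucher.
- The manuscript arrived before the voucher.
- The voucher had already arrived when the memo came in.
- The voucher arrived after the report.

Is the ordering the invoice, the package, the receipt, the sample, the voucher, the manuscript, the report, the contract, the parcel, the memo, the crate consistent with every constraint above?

no

The constraints require the contract before the manuscript, but in the proposed sequence the manuscript appears ahead of the contract. That one violation is enough.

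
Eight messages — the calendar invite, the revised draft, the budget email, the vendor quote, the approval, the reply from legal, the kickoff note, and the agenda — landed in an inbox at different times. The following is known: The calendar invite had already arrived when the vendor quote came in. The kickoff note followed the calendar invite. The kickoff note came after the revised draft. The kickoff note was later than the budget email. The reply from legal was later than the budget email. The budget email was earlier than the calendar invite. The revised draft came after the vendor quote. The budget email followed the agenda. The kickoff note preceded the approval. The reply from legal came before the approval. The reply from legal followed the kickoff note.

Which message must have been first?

the agenda

The agenda has a chain of constraints placing it before every other message, so the agenda must be first.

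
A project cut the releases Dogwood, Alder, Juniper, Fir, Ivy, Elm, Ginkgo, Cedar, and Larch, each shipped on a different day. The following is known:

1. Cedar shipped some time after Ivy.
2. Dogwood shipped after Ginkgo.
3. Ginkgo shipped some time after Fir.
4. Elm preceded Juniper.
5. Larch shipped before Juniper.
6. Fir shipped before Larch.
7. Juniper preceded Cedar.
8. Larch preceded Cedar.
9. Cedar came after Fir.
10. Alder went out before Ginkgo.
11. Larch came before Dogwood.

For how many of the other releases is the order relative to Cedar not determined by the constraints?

Forced before Cedar: Elm, Fir, Ivy, Juniper, and Larch.
That leaves Alder, Dogwood, and Ginkgo with no forced order relative to Cedar — 3.

3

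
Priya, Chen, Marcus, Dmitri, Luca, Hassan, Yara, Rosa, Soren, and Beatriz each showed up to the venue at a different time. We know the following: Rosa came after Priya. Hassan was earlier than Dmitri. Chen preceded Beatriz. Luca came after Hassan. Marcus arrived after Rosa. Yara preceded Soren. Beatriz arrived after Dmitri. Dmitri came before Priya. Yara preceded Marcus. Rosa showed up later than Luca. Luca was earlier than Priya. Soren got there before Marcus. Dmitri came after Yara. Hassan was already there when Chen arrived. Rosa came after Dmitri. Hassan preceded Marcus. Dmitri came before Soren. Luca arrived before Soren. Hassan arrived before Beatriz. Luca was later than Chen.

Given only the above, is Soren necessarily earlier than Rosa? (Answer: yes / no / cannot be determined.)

cannot be determined

No chain of stated constraints runs from Soren to Rosa, and none runs from Rosa to Soren either.
So the relative order of Soren and Rosa is not fixed by the given facts.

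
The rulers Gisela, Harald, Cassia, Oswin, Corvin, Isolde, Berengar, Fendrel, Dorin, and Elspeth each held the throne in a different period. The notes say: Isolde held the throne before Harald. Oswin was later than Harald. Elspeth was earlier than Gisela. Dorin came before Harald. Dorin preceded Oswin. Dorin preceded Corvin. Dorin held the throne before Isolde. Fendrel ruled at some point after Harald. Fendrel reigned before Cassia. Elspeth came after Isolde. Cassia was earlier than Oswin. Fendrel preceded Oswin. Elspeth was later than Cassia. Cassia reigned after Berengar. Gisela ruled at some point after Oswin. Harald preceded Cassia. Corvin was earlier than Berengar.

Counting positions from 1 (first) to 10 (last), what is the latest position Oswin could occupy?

Oswin must come before Gisela — 1 ruler forced after them.
Everything else can be placed before Oswin in some valid order, so Oswin can sit as late as position 10 − 1 = 9.

9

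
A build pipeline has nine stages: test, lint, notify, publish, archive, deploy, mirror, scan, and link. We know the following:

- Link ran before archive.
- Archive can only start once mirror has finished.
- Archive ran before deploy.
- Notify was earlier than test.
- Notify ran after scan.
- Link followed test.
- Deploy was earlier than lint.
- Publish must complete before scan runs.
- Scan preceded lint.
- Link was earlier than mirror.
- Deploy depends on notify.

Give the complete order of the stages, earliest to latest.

The constraints fix every adjacent pair, so only one ordering works:
publish → scan → notify → test → link → mirror → archive → deploy → lint.

publish, scan, notify, test, link, mirror, archive, deploy, lint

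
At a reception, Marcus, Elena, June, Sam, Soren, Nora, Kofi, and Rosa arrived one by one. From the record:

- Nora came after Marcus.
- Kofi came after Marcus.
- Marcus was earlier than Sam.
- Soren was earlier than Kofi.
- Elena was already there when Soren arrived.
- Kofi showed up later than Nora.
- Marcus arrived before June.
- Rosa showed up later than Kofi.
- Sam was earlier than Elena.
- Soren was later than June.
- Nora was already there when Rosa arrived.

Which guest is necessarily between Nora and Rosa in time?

Tracing the constraints gives Nora → Kofi → Rosa, so Kofi sits after Nora and before Rosa.
No other guest is forced both after Nora and before Rosa.

Kofi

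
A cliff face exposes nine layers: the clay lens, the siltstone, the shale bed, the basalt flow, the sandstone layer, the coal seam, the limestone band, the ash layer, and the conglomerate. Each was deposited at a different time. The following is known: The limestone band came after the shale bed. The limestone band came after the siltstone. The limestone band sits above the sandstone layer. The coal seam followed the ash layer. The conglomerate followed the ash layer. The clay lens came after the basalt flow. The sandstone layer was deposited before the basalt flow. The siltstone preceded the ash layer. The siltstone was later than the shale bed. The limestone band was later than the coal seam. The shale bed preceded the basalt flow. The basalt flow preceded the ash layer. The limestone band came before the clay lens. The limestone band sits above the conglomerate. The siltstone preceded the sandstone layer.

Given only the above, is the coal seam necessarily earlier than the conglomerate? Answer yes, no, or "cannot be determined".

cannot be determined

No chain of stated constraints runs from the coal seam to the conglomerate, and none runs from the conglomerate to the coal seam either.
So the relative order of the coal seam and the conglomerate is not fixed by the given facts.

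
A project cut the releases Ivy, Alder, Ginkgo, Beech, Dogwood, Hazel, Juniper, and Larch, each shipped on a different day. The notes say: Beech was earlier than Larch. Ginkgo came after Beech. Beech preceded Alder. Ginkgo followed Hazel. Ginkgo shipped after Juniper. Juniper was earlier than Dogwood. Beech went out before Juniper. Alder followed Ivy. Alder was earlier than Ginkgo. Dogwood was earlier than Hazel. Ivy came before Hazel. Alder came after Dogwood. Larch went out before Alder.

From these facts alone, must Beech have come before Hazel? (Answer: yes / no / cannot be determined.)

Chain the constraints: Beech → Juniper → Dogwood → Hazel. Each link is directly stated, so Beech comes before Hazel.

yes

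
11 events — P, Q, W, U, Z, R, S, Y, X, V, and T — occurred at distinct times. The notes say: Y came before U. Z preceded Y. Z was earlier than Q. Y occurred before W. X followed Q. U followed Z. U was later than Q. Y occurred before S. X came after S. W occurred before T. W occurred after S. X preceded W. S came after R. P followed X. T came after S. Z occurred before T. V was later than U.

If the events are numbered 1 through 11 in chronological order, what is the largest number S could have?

S must come before P, T, W, and X — 4 events forced after it.
Everything else can be placed before S in some valid order, so S can sit as late as position 11 − 4 = 7.

7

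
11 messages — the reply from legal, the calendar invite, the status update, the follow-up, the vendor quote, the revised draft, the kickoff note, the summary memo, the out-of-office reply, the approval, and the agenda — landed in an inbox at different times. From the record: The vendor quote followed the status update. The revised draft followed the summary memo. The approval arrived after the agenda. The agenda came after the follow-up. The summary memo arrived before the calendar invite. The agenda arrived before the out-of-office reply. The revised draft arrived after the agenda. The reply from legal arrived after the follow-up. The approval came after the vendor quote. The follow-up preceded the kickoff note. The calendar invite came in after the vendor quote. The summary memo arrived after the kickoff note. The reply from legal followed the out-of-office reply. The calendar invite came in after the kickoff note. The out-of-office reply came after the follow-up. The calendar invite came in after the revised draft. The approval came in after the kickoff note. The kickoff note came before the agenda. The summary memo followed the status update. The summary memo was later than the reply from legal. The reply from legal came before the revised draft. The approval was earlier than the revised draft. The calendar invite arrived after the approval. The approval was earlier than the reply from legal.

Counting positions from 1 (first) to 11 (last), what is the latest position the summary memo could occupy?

The summary memo must come before the calendar invite and the revised draft — 2 messages forced after it.
Everything else can be placed before the summary memo in some valid order, so the summary memo can sit as late as position 11 − 2 = 9.

9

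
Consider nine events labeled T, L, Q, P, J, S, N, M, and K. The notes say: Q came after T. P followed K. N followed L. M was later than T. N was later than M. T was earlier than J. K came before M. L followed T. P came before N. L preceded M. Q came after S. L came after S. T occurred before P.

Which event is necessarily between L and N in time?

Tracing the constraints gives L → M → N, so M sits after L and before N.
No other event is forced both after L and before N.

M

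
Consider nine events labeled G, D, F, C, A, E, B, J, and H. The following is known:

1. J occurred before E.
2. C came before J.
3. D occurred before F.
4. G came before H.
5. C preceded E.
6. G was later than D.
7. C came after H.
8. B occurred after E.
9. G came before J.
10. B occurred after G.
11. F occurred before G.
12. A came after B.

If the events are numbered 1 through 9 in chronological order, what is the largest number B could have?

B must come before A — 1 event forced after it.
Everything else can be placed before B in some valid order, so B can sit as late as position 9 − 1 = 8.

8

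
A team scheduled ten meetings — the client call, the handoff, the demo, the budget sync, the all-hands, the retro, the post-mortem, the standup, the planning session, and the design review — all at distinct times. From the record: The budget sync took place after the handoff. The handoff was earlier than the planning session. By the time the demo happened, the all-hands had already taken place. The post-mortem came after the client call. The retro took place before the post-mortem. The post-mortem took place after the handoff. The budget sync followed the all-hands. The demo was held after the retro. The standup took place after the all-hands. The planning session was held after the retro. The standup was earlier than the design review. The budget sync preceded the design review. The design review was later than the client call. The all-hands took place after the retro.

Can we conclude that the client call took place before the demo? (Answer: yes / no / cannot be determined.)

No chain of stated constraints runs from the client call to the demo, and none runs from the demo to the client call either.
So the relative order of the client call and the demo is not fixed by the given facts.

cannot be determined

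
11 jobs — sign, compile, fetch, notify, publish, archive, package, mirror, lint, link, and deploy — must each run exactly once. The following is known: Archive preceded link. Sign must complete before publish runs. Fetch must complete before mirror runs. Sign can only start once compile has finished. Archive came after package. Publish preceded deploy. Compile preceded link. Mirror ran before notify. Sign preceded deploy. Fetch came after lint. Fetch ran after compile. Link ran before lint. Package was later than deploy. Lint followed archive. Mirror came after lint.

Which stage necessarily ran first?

compile

Compile has a chain of constraints placing it before every other stage, so compile must be first.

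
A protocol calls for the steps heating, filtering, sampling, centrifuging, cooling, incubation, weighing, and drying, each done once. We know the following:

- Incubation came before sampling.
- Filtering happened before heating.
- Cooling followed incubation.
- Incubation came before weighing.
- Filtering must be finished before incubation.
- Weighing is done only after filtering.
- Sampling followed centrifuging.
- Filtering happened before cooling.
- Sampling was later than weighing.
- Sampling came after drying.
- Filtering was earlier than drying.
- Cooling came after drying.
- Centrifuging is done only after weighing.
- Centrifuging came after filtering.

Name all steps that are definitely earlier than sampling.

centrifuging, drying, filtering, incubation, weighing

Directly stated before sampling: centrifuging, drying, incubation, and weighing.
Filtering reaches sampling via filtering → weighing → sampling.
No chain forces heating (or any of the others) ahead of sampling.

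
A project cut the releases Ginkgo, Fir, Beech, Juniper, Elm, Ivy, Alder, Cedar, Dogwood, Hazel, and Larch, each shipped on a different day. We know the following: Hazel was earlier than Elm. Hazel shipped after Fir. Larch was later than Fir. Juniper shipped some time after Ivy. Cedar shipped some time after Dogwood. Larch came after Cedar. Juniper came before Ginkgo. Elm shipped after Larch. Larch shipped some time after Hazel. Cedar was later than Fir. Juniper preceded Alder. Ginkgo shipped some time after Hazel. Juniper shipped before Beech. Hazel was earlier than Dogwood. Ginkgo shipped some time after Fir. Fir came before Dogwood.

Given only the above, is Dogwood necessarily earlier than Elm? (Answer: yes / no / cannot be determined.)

yes

Chain the constraints: Dogwood → Cedar → Larch → Elm. Each link is directly stated, so Dogwood comes before Elm.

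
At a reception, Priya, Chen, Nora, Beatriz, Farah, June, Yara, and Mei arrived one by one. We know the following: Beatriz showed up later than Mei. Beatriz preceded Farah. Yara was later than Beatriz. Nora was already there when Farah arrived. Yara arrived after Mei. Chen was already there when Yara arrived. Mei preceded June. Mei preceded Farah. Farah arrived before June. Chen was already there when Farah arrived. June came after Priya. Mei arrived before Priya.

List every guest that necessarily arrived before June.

Beatriz, Chen, Farah, Mei, Nora, Priya

Directly stated before June: Farah, Mei, and Priya.
Beatriz reaches June via Beatriz → Farah → June.
Chen reaches June via Chen → Farah → June.
Nora reaches June via Nora → Farah → June.
No chain forces Yara ahead of June.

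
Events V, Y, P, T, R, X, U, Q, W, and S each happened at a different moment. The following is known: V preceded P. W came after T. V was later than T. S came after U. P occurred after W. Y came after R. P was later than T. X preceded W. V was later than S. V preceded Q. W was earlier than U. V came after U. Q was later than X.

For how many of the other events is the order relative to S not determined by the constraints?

Forced before S: T, U, W, and X; forced after S: P, Q, and V.
That leaves R and Y with no forced order relative to S — 2.

2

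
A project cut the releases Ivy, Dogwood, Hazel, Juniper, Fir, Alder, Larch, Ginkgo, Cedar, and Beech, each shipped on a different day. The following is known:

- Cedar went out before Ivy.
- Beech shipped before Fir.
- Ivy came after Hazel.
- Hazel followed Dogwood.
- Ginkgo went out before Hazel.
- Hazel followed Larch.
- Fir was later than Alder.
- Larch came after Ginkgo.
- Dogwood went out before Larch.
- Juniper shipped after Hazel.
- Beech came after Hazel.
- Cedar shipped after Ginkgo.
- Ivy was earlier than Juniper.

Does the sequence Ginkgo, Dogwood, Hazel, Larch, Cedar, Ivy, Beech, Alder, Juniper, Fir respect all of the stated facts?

The constraints require Larch before Hazel, but in the proposed sequence Hazel appears ahead of Larch. That one violation is enough.

no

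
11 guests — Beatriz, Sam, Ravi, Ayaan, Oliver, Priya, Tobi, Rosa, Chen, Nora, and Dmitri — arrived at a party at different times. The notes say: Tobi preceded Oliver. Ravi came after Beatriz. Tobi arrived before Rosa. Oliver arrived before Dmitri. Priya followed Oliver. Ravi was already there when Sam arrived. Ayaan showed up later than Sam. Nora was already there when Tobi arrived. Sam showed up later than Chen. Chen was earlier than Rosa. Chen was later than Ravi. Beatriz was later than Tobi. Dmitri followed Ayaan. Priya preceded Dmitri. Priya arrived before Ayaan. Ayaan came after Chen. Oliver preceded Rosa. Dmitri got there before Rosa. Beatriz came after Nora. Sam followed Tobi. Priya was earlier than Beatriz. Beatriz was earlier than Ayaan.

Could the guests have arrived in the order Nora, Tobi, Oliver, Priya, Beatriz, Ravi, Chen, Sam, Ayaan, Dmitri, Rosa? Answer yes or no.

Check each stated constraint against the proposed order — e.g. Oliver is ahead of Rosa; Tobi is ahead of Rosa. Every pair is in the required order; nothing is violated.

yes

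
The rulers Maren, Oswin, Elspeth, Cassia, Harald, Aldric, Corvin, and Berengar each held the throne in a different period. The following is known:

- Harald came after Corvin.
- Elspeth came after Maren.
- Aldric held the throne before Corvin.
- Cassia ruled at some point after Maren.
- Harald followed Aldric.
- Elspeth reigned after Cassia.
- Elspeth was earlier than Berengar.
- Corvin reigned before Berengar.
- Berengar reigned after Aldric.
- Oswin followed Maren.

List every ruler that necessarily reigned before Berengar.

Aldric, Cassia, Corvin, Elspeth, Maren

Directly stated before Berengar: Aldric, Corvin, and Elspeth.
Cassia reaches Berengar via Cassia → Elspeth → Berengar.
Maren reaches Berengar via Maren → Elspeth → Berengar.
No chain forces Harald (or any of the others) ahead of Berengar.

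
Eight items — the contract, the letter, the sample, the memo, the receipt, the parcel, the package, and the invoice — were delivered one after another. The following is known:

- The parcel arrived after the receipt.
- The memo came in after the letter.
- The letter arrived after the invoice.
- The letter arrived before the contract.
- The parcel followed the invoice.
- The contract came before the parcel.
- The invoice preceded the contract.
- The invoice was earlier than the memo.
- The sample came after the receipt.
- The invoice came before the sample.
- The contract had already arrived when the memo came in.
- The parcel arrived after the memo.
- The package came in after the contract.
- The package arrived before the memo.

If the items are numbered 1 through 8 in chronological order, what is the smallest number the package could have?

The contract, the invoice, and the letter must all come before the package — 3 forced predecessors.
Nothing else is forced ahead of the package, so its earliest slot is position 3 + 1 = 4.

4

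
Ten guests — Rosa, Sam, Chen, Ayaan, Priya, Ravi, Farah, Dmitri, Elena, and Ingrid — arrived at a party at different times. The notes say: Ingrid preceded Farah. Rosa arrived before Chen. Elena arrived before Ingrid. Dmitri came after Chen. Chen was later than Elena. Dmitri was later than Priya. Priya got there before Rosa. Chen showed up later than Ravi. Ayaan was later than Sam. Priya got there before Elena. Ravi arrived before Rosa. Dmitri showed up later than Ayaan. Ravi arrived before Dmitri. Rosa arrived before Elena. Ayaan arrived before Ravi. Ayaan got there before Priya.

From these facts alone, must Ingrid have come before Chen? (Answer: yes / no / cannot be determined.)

No chain of stated constraints runs from Ingrid to Chen, and none runs from Chen to Ingrid either.
So the relative order of Ingrid and Chen is not fixed by the given facts.

cannot be determined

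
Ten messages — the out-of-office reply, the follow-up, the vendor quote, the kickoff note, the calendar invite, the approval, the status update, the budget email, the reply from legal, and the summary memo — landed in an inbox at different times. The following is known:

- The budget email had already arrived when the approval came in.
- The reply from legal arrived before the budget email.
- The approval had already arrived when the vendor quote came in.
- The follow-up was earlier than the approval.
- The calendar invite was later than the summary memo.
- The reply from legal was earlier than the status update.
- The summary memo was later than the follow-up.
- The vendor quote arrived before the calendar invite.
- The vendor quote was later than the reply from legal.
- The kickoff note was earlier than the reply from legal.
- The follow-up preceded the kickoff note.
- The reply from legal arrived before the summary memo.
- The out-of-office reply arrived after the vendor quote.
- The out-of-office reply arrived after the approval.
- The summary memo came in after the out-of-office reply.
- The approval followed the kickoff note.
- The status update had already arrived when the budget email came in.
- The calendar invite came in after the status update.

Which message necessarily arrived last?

Every other message has a chain of constraints placing it before the calendar invite, so the calendar invite is last.

the calendar invite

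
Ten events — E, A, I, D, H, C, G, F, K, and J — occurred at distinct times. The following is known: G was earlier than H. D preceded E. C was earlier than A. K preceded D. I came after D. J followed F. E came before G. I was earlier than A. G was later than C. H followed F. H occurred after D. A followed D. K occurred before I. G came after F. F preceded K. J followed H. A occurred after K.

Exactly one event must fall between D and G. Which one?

E

Tracing the constraints gives D → E → G, so E sits after D and before G.
No other event is forced both after D and before G.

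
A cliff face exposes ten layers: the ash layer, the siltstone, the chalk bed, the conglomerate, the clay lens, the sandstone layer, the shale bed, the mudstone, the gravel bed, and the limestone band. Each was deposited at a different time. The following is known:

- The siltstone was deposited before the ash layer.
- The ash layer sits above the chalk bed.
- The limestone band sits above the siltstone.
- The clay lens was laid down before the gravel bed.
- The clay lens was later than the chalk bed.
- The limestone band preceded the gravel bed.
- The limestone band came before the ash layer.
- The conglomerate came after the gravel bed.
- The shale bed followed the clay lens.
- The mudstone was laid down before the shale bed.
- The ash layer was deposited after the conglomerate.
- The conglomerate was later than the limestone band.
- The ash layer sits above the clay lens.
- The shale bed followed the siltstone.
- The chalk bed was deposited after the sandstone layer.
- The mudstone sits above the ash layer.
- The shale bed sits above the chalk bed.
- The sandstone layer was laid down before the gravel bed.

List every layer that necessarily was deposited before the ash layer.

the chalk bed, the clay lens, the conglomerate, the gravel bed, the limestone band, the sandstone layer, the siltstone

Directly stated before the ash layer: the chalk bed, the clay lens, the conglomerate, the limestone band, and the siltstone.
The gravel bed reaches the ash layer via the gravel bed → the conglomerate → the ash layer.
The sandstone layer reaches the ash layer via the sandstone layer → the chalk bed → the ash layer.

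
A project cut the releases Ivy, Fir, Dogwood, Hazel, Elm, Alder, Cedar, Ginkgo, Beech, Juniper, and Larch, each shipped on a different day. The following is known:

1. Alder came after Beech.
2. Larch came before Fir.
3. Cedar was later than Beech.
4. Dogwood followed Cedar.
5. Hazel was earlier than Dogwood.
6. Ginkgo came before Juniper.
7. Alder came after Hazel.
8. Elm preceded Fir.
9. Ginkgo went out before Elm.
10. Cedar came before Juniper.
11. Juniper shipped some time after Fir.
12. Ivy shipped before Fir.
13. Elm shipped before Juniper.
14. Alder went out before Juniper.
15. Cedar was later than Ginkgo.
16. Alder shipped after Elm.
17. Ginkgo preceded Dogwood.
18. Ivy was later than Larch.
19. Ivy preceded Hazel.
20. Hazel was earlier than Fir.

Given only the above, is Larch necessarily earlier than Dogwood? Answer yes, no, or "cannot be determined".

yes

Chain the constraints: Larch → Ivy → Hazel → Dogwood. Each link is directly stated, so Larch comes before Dogwood.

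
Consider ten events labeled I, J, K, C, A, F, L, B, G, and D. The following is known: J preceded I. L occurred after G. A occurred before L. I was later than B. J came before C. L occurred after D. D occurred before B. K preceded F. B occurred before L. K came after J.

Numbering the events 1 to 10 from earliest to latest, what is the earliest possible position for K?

J must come before K — 1 forced predecessor.
Nothing else is forced ahead of K, so its earliest slot is position 1 + 1 = 2.

2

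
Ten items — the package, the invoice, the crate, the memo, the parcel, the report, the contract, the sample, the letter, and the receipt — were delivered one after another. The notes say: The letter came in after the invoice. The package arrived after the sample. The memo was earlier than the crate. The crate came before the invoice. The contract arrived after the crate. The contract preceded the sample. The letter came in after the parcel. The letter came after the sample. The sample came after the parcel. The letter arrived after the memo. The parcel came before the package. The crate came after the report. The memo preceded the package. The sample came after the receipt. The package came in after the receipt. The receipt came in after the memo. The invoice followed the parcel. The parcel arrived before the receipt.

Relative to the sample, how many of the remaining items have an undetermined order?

Forced before the sample: the contract, the crate, the memo, the parcel, the receipt, and the report; forced after the sample: the letter and the package.
That leaves the invoice with no forced order relative to the sample — 1.

1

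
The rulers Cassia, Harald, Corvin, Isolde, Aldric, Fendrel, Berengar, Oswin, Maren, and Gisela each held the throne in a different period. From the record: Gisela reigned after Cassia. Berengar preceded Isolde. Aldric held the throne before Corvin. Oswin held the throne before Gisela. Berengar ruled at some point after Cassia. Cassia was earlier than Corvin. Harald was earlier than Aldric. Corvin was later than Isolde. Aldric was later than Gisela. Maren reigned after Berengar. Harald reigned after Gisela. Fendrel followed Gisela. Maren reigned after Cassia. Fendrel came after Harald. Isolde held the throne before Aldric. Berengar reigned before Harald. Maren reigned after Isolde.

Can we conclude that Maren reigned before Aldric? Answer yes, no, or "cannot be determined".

cannot be determined

No chain of stated constraints runs from Maren to Aldric, and none runs from Aldric to Maren either.
So the relative order of Maren and Aldric is not fixed by the given facts.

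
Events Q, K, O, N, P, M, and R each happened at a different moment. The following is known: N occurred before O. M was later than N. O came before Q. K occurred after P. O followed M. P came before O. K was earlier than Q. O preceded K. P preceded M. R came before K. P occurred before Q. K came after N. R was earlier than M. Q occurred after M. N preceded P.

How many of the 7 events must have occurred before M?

Directly stated before M: N, P, and R.
No chain forces K (or any of the others) ahead of M.
That's N, P, and R — 3 in all.

3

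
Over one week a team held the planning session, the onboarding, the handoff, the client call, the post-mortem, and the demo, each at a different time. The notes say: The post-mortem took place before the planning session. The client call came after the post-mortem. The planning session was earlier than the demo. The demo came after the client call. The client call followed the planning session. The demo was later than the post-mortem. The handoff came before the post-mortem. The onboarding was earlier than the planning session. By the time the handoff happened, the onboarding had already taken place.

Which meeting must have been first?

the onboarding

The onboarding has a chain of constraints placing it before every other meeting, so the onboarding must be first.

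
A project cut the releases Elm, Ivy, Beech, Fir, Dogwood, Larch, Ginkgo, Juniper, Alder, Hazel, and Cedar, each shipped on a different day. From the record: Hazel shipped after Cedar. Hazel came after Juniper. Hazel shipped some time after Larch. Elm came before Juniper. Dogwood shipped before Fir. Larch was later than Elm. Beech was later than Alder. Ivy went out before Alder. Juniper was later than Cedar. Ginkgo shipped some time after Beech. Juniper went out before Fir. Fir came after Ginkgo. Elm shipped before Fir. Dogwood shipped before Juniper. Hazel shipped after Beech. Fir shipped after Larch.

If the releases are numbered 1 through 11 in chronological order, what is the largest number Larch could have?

Larch must come before Fir and Hazel — 2 releases forced after it.
Everything else can be placed before Larch in some valid order, so Larch can sit as late as position 11 − 2 = 9.

9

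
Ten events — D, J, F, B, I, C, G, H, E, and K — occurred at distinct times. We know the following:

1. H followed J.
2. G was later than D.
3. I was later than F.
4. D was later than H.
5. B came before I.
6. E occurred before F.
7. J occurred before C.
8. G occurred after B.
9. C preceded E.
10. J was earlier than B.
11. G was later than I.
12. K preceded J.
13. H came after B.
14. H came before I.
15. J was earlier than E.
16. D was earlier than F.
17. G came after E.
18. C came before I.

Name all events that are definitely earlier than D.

B, H, J, K

Directly stated before D: H.
B reaches D via B → H → D.
J reaches D via J → H → D.
K reaches D via K → J → H → D.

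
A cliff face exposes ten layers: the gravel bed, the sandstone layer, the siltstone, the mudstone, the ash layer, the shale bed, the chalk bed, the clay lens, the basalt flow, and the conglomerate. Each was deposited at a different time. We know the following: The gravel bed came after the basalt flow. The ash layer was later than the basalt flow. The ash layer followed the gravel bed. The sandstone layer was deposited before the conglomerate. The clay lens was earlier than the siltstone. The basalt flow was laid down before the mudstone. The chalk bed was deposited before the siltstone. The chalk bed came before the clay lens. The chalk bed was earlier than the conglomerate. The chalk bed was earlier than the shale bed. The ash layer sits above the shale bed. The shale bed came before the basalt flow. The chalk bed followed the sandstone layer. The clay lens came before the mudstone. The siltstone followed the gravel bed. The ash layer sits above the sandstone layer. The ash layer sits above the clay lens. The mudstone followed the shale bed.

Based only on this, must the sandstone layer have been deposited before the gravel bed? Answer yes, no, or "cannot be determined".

Chain the constraints: the sandstone layer → the chalk bed → the shale bed → the basalt flow → the gravel bed. Each link is directly stated, so the sandstone layer comes before the gravel bed.

yes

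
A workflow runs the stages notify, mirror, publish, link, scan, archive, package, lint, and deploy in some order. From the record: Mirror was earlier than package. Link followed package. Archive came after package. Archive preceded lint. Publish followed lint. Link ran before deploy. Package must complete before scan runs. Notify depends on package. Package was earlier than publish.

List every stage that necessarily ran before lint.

archive, mirror, package

Directly stated before lint: archive.
Mirror reaches lint via mirror → package → archive → lint.
Package reaches lint via package → archive → lint.
No chain forces notify (or any of the others) ahead of lint.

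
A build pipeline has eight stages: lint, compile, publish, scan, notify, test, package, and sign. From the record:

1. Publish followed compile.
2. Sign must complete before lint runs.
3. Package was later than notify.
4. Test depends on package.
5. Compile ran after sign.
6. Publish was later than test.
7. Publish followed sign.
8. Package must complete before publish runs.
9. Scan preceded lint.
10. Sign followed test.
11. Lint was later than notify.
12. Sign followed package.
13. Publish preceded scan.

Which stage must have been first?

Notify has a chain of constraints placing it before every other stage, so notify must be first.

notify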